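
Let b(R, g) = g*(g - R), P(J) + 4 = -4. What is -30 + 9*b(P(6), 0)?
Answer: -30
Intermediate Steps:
P(J) = -8 (P(J) = -4 - 4 = -8)
-30 + 9*b(P(6), 0) = -30 + 9*(0*(0 - 1*(-8))) = -30 + 9*(0*(0 + 8)) = -30 + 9*(0*8) = -30 + 9*0 = -30 + 0 = -30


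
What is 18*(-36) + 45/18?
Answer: -1291/2 ≈ -645.50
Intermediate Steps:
18*(-36) + 45/18 = -648 + 45*(1/18) = -648 + 5/2 = -1291/2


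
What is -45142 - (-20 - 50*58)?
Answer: -42222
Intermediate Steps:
-45142 - (-20 - 50*58) = -45142 - (-20 - 2900) = -45142 - 1*(-2920) = -45142 + 2920 = -42222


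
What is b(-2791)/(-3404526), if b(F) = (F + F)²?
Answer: -15579362/1702263 ≈ -9.1521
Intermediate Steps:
b(F) = 4*F² (b(F) = (2*F)² = 4*F²)
b(-2791)/(-3404526) = (4*(-2791)²)/(-3404526) = (4*7789681)*(-1/3404526) = 31158724*(-1/3404526) = -15579362/1702263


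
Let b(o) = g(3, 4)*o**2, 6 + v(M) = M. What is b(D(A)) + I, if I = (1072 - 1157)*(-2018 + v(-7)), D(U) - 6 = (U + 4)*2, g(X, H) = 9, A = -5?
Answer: 172779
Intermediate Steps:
D(U) = 14 + 2*U (D(U) = 6 + (U + 4)*2 = 6 + (4 + U)*2 = 6 + (8 + 2*U) = 14 + 2*U)
v(M) = -6 + M
I = 172635 (I = (1072 - 1157)*(-2018 + (-6 - 7)) = -85*(-2018 - 13) = -85*(-2031) = 172635)
b(o) = 9*o**2
b(D(A)) + I = 9*(14 + 2*(-5))**2 + 172635 = 9*(14 - 10)**2 + 172635 = 9*4**2 + 172635 = 9*16 + 172635 = 144 + 172635 = 172779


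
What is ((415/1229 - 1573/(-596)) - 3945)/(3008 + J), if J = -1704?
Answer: -2887468823/955159136 ≈ -3.0230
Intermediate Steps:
((415/1229 - 1573/(-596)) - 3945)/(3008 + J) = ((415/1229 - 1573/(-596)) - 3945)/(3008 - 1704) = ((415*(1/1229) - 1573*(-1/596)) - 3945)/1304 = ((415/1229 + 1573/596) - 3945)*(1/1304) = (2180557/732484 - 3945)*(1/1304) = -2887468823/732484*1/1304 = -2887468823/955159136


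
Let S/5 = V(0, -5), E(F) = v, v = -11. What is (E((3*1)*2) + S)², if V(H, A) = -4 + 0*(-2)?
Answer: 961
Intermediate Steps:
V(H, A) = -4 (V(H, A) = -4 + 0 = -4)
E(F) = -11
S = -20 (S = 5*(-4) = -20)
(E((3*1)*2) + S)² = (-11 - 20)² = (-31)² = 961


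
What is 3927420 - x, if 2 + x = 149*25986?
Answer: 55508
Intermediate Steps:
x = 3871912 (x = -2 + 149*25986 = -2 + 3871914 = 3871912)
3927420 - x = 3927420 - 1*3871912 = 3927420 - 3871912 = 55508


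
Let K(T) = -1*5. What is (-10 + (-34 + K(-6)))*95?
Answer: -4655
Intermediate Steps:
K(T) = -5
(-10 + (-34 + K(-6)))*95 = (-10 + (-34 - 5))*95 = (-10 - 39)*95 = -49*95 = -4655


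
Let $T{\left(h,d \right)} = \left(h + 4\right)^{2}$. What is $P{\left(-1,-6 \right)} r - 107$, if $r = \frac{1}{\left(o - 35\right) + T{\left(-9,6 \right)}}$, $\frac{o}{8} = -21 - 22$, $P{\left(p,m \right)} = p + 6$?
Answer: $- \frac{37883}{354} \approx -107.01$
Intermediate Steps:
$P{\left(p,m \right)} = 6 + p$
$T{\left(h,d \right)} = \left(4 + h\right)^{2}$
$o = -344$ ($o = 8 \left(-21 - 22\right) = 8 \left(-43\right) = -344$)
$r = - \frac{1}{354}$ ($r = \frac{1}{\left(-344 - 35\right) + \left(4 - 9\right)^{2}} = \frac{1}{\left(-344 - 35\right) + \left(-5\right)^{2}} = \frac{1}{-379 + 25} = \frac{1}{-354} = - \frac{1}{354} \approx -0.0028249$)
$P{\left(-1,-6 \right)} r - 107 = \left(6 - 1\right) \left(- \frac{1}{354}\right) - 107 = 5 \left(- \frac{1}{354}\right) - 107 = - \frac{5}{354} - 107 = - \frac{37883}{354}$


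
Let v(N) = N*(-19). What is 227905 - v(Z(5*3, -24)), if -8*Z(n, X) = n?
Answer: 1822955/8 ≈ 2.2787e+5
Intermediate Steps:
Z(n, X) = -n/8
v(N) = -19*N
227905 - v(Z(5*3, -24)) = 227905 - (-19)*(-5*3/8) = 227905 - (-19)*(-⅛*15) = 227905 - (-19)*(-15)/8 = 227905 - 1*285/8 = 227905 - 285/8 = 1822955/8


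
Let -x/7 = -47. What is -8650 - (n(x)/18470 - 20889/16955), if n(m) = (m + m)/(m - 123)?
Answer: -55793828708641/6451072310 ≈ -8648.8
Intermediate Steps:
x = 329 (x = -7*(-47) = 329)
n(m) = 2*m/(-123 + m) (n(m) = (2*m)/(-123 + m) = 2*m/(-123 + m))
-8650 - (n(x)/18470 - 20889/16955) = -8650 - ((2*329/(-123 + 329))/18470 - 20889/16955) = -8650 - ((2*329/206)*(1/18470) - 20889*1/16955) = -8650 - ((2*329*(1/206))*(1/18470) - 20889/16955) = -8650 - ((329/103)*(1/18470) - 20889/16955) = -8650 - (329/1902410 - 20889/16955) = -8650 - 1*(-7946772859/6451072310) = -8650 + 7946772859/6451072310 = -55793828708641/6451072310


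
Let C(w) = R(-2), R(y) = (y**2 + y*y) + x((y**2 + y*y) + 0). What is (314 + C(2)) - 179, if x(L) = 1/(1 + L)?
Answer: 1288/9 ≈ 143.11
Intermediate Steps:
R(y) = 1/(1 + 2*y**2) + 2*y**2 (R(y) = (y**2 + y*y) + 1/(1 + ((y**2 + y*y) + 0)) = (y**2 + y**2) + 1/(1 + ((y**2 + y**2) + 0)) = 2*y**2 + 1/(1 + (2*y**2 + 0)) = 2*y**2 + 1/(1 + 2*y**2) = 1/(1 + 2*y**2) + 2*y**2)
C(w) = 73/9 (C(w) = (1 + 2*(-2)**2 + 4*(-2)**4)/(1 + 2*(-2)**2) = (1 + 2*4 + 4*16)/(1 + 2*4) = (1 + 8 + 64)/(1 + 8) = 73/9)
(314 + C(2)) - 179 = (314 + 73/9) - 179 = 2899/9 - 179 = 1288/9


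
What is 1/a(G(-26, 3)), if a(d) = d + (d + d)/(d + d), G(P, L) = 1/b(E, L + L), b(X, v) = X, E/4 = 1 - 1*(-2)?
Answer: 12/13 ≈ 0.92308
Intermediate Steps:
E = 12 (E = 4*(1 - 1*(-2)) = 4*(1 + 2) = 4*3 = 12)
G(P, L) = 1/12
a(d) = 1 + d (a(d) = d + (2*d)/((2*d)) = d + (2*d)*(1/(2*d)) = d + 1 = 1 + d)
1/a(G(-26, 3)) = 1/(1 + 1/12) = 1/(13/12) = 12/13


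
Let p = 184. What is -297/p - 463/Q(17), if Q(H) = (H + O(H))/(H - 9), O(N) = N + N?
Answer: -696683/9384 ≈ -74.242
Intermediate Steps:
O(N) = 2*N
Q(H) = 3*H/(-9 + H) (Q(H) = (H + 2*H)/(H - 9) = (3*H)/(-9 + H) = 3*H/(-9 + H))
-297/p - 463/Q(17) = -297/184 - 463/(3*17/(-9 + 17)) = -297*1/184 - 463/(3*17/8) = -297/184 - 463/(3*17*(1/8)) = -297/184 - 463/51/8 = -297/184 - 463*8/51 = -297/184 - 3704/51 = -696683/9384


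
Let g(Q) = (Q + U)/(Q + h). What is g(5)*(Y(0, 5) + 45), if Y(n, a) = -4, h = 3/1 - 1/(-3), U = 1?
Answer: 738/25 ≈ 29.520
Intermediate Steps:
h = 10/3 (h = 3*1 - 1*(-1/3) = 3 + 1/3 = 10/3 ≈ 3.3333)
g(Q) = (1 + Q)/(10/3 + Q) (g(Q) = (Q + 1)/(Q + 10/3) = (1 + Q)/(10/3 + Q))
g(5)*(Y(0, 5) + 45) = (3*(1 + 5)/(10 + 3*5))*(-4 + 45) = (3*6/(10 + 15))*41 = (3*6/25)*41 = (3*(1/25)*6)*41 = (18/25)*41 = 738/25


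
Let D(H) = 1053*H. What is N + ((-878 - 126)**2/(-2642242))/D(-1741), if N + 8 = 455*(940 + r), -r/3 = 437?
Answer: -408860943165233821/2421975459033 ≈ -1.6881e+5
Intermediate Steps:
r = -1311 (r = -3*437 = -1311)
N = -168813 (N = -8 + 455*(940 - 1311) = -8 + 455*(-371) = -8 - 168805 = -168813)
N + ((-878 - 126)**2/(-2642242))/D(-1741) = -168813 + ((-878 - 126)**2/(-2642242))/((1053*(-1741))) = -168813 + ((-1004)**2*(-1/2642242))/(-1833273) = -168813 + (1008016*(-1/2642242))*(-1/1833273) = -168813 - 504008/1321121*(-1/1833273) = -168813 + 504008/2421975459033 = -408860943165233821/2421975459033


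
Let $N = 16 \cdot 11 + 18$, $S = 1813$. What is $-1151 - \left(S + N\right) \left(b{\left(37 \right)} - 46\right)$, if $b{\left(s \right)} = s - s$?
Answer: $91171$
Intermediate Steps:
$b{\left(s \right)} = 0$
$N = 194$ ($N = 176 + 18 = 194$)
$-1151 - \left(S + N\right) \left(b{\left(37 \right)} - 46\right) = -1151 - \left(1813 + 194\right) \left(0 - 46\right) = -1151 - 2007 \left(-46\right) = -1151 - -92322 = -1151 + 92322 = 91171$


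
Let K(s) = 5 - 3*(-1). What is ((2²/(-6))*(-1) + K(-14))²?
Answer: 676/9 ≈ 75.111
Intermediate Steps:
K(s) = 8 (K(s) = 5 + 3 = 8)
((2²/(-6))*(-1) + K(-14))² = ((2²/(-6))*(-1) + 8)² = (-⅙*4*(-1) + 8)² = (-⅔*(-1) + 8)² = (⅔ + 8)² = (26/3)² = 676/9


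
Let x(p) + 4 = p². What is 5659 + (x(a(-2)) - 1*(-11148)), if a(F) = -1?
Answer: 16804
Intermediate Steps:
x(p) = -4 + p²
5659 + (x(a(-2)) - 1*(-11148)) = 5659 + ((-4 + (-1)²) - 1*(-11148)) = 5659 + ((-4 + 1) + 11148) = 5659 + (-3 + 11148) = 5659 + 11145 = 16804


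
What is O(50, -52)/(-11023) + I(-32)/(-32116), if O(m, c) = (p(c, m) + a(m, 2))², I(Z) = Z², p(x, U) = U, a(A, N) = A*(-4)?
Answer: -183474388/88503667 ≈ -2.0731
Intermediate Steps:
a(A, N) = -4*A
O(m, c) = 9*m² (O(m, c) = (m - 4*m)² = (-3*m)² = 9*m²)
O(50, -52)/(-11023) + I(-32)/(-32116) = (9*50²)/(-11023) + (-32)²/(-32116) = (9*2500)*(-1/11023) + 1024*(-1/32116) = 22500*(-1/11023) - 256/8029 = -22500/11023 - 256/8029 = -183474388/88503667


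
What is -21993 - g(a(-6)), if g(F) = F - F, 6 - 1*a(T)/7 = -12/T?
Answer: -21993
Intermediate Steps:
a(T) = 42 + 84/T (a(T) = 42 - (-84)/T = 42 + 84/T)
g(F) = 0
-21993 - g(a(-6)) = -21993 - 1*0 = -21993 + 0 = -21993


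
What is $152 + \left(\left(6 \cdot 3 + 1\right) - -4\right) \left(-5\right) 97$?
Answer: $-11003$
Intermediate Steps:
$152 + \left(\left(6 \cdot 3 + 1\right) - -4\right) \left(-5\right) 97 = 152 + \left(\left(18 + 1\right) + 4\right) \left(-5\right) 97 = 152 + \left(19 + 4\right) \left(-5\right) 97 = 152 + 23 \left(-5\right) 97 = 152 - 11155 = -11003$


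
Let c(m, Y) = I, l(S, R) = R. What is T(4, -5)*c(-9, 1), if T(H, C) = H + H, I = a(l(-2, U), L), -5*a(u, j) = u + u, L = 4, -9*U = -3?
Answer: -16/15 ≈ -1.0667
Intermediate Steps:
U = ⅓ (U = -⅑*(-3) = ⅓ ≈ 0.33333)
a(u, j) = -2*u/5 (a(u, j) = -(u + u)/5 = -2*u/5)
I = -2/15 (I = -⅖*⅓ = -2/15 ≈ -0.13333)
c(m, Y) = -2/15
T(H, C) = 2*H
T(4, -5)*c(-9, 1) = (2*4)*(-2/15) = 8*(-2/15) = -16/15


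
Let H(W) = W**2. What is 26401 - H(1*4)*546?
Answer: 17665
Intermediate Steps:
26401 - H(1*4)*546 = 26401 - (1*4)**2*546 = 26401 - 4**2*546 = 26401 - 16*546 = 26401 - 1*8736 = 26401 - 8736 = 17665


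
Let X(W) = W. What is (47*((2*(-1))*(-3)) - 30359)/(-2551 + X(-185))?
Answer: 1583/144 ≈ 10.993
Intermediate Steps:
(47*((2*(-1))*(-3)) - 30359)/(-2551 + X(-185)) = (47*((2*(-1))*(-3)) - 30359)/(-2551 - 185) = (47*(-2*(-3)) - 30359)/(-2736) = (47*6 - 30359)*(-1/2736) = (282 - 30359)*(-1/2736) = -30077*(-1/2736) = 1583/144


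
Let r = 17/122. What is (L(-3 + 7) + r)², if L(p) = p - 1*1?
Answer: 146689/14884 ≈ 9.8555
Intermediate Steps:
r = 17/122 (r = 17*(1/122) = 17/122 ≈ 0.13934)
L(p) = -1 + p (L(p) = p - 1 = -1 + p)
(L(-3 + 7) + r)² = ((-1 + (-3 + 7)) + 17/122)² = ((-1 + 4) + 17/122)² = (3 + 17/122)² = (383/122)² = 146689/14884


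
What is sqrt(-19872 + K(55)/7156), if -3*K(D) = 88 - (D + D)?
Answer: I*sqrt(2289627001158)/10734 ≈ 140.97*I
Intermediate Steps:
K(D) = -88/3 + 2*D/3 (K(D) = -(88 - (D + D))/3 = -(88 - 2*D)/3 = -88/3 + 2*D/3)
sqrt(-19872 + K(55)/7156) = sqrt(-19872 + (-88/3 + (2/3)*55)/7156) = sqrt(-19872 + (-88/3 + 110/3)*(1/7156)) = sqrt(-19872 + (22/3)*(1/7156)) = sqrt(-19872 + 11/10734) = sqrt(-213306037/10734) = I*sqrt(2289627001158)/10734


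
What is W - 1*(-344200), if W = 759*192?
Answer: 489928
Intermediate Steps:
W = 145728
W - 1*(-344200) = 145728 - 1*(-344200) = 145728 + 344200 = 489928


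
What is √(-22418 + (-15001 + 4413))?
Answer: I*√33006 ≈ 181.68*I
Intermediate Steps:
√(-22418 + (-15001 + 4413)) = √(-22418 - 10588) = √(-33006) = I*√33006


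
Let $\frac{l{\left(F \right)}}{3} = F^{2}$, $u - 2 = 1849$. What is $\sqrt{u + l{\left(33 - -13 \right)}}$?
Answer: $3 \sqrt{911} \approx 90.548$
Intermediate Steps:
$u = 1851$ ($u = 2 + 1849 = 1851$)
$l{\left(F \right)} = 3 F^{2}$
$\sqrt{u + l{\left(33 - -13 \right)}} = \sqrt{1851 + 3 \left(33 - -13\right)^{2}} = \sqrt{1851 + 3 \left(33 + 13\right)^{2}} = \sqrt{1851 + 3 \cdot 46^{2}} = \sqrt{1851 + 3 \cdot 2116} = \sqrt{1851 + 6348} = \sqrt{8199} = 3 \sqrt{911}$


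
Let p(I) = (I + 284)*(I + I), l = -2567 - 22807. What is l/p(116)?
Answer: -12687/46400 ≈ -0.27343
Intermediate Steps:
l = -25374
p(I) = 2*I*(284 + I) (p(I) = (284 + I)*(2*I) = 2*I*(284 + I))
l/p(116) = -25374*1/(232*(284 + 116)) = -25374/(2*116*400) = -25374/92800 = -25374*1/92800 = -12687/46400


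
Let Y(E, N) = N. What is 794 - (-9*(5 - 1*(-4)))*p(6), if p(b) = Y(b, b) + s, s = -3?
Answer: 1037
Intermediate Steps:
p(b) = -3 + b (p(b) = b - 3 = -3 + b)
794 - (-9*(5 - 1*(-4)))*p(6) = 794 - (-9*(5 - 1*(-4)))*(-3 + 6) = 794 - (-9*(5 + 4))*3 = 794 - (-9*9)*3 = 794 - (-81)*3 = 794 - 1*(-243) = 794 + 243 = 1037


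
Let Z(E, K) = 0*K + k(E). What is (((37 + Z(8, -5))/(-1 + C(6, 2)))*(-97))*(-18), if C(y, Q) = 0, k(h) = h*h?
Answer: -176346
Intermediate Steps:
k(h) = h**2
Z(E, K) = E**2 (Z(E, K) = 0*K + E**2 = 0 + E**2 = E**2)
(((37 + Z(8, -5))/(-1 + C(6, 2)))*(-97))*(-18) = (((37 + 8**2)/(-1 + 0))*(-97))*(-18) = (((37 + 64)/(-1))*(-97))*(-18) = ((101*(-1))*(-97))*(-18) = -101*(-97)*(-18) = 9797*(-18) = -176346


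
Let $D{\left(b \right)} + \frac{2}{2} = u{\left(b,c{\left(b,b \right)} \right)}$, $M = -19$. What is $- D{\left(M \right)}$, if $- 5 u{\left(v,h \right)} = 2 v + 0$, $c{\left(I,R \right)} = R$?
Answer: $- \frac{33}{5} \approx -6.6$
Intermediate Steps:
$u{\left(v,h \right)} = - \frac{2 v}{5}$ ($u{\left(v,h \right)} = - \frac{2 v + 0}{5} = - \frac{2 v}{5}$)
$D{\left(b \right)} = -1 - \frac{2 b}{5}$
$- D{\left(M \right)} = - (-1 - - \frac{38}{5}) = - (-1 + \frac{38}{5}) = \left(-1\right) \frac{33}{5} = - \frac{33}{5}$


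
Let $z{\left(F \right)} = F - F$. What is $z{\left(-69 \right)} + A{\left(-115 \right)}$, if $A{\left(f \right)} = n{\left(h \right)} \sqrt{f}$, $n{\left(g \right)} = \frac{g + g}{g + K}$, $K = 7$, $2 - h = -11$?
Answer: $\frac{13 i \sqrt{115}}{10} \approx 13.941 i$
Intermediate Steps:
$h = 13$ ($h = 2 - -11 = 2 + 11 = 13$)
$n{\left(g \right)} = \frac{2 g}{7 + g}$ ($n{\left(g \right)} = \frac{g + g}{g + 7} = \frac{2 g}{7 + g}$)
$A{\left(f \right)} = \frac{13 \sqrt{f}}{10}$ ($A{\left(f \right)} = 2 \cdot 13 \frac{1}{7 + 13} \sqrt{f} = 2 \cdot 13 \cdot \frac{1}{20} \sqrt{f} = \frac{13 \sqrt{f}}{10}$)
$z{\left(F \right)} = 0$
$z{\left(-69 \right)} + A{\left(-115 \right)} = 0 + \frac{13 \sqrt{-115}}{10} = 0 + \frac{13 i \sqrt{115}}{10} = \frac{13 i \sqrt{115}}{10}$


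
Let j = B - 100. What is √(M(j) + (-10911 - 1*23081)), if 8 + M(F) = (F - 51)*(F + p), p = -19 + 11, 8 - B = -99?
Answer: 2*I*√8489 ≈ 184.27*I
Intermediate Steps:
B = 107 (B = 8 - 1*(-99) = 8 + 99 = 107)
p = -8
j = 7 (j = 107 - 100 = 7)
M(F) = -8 + (-51 + F)*(-8 + F) (M(F) = -8 + (F - 51)*(F - 8) = -8 + (-51 + F)*(-8 + F))
√(M(j) + (-10911 - 1*23081)) = √((400 + 7² - 59*7) + (-10911 - 1*23081)) = √((400 + 49 - 413) + (-10911 - 23081)) = √(36 - 33992) = √(-33956) = 2*I*√8489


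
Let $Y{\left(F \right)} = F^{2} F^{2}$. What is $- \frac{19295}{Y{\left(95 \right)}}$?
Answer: $- \frac{3859}{16290125} \approx -0.00023689$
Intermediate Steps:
$Y{\left(F \right)} = F^{4}$
$- \frac{19295}{Y{\left(95 \right)}} = - \frac{19295}{95^{4}} = - \frac{19295}{81450625} = \left(-19295\right) \frac{1}{81450625} = - \frac{3859}{16290125}$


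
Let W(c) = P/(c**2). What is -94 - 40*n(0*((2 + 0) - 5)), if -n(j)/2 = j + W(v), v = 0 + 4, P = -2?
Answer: -104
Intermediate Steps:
v = 4
W(c) = -2/c**2
n(j) = 1/4 - 2*j (n(j) = -2*(j - 2/4**2) = -2*(j - 2*1/16) = -2*(j - 1/8) = -2*(-1/8 + j) = 1/4 - 2*j)
-94 - 40*n(0*((2 + 0) - 5)) = -94 - 40*(1/4 - 0*((2 + 0) - 5)) = -94 - 40*(1/4 - 0*(2 - 5)) = -94 - 40*(1/4 - 0*(-3)) = -94 - 40*(1/4 - 2*0) = -94 - 40*(1/4 + 0) = -94 - 40*1/4 = -94 - 10 = -104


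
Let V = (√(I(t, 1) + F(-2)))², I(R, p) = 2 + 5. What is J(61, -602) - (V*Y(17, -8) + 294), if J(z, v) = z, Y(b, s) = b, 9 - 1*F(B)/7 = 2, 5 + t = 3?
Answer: -1185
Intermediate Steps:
t = -2 (t = -5 + 3 = -2)
F(B) = 49 (F(B) = 63 - 7*2 = 63 - 14 = 49)
I(R, p) = 7
V = 56 (V = (√(7 + 49))² = (√56)² = (2*√14)² = 56)
J(61, -602) - (V*Y(17, -8) + 294) = 61 - (56*17 + 294) = 61 - (952 + 294) = 61 - 1*1246 = 61 - 1246 = -1185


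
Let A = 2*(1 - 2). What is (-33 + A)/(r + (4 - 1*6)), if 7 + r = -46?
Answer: 7/11 ≈ 0.63636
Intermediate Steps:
r = -53 (r = -7 - 46 = -53)
A = -2 (A = 2*(-1) = -2)
(-33 + A)/(r + (4 - 1*6)) = (-33 - 2)/(-53 + (4 - 1*6)) = -35/(-53 + (4 - 6)) = -35/(-53 - 2) = -35/(-55) = -1/55*(-35) = 7/11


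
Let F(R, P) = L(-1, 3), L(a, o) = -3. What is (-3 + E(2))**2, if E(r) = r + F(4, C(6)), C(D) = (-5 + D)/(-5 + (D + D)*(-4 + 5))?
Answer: 16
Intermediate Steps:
C(D) = (-5 + D)/(-5 + 2*D) (C(D) = (-5 + D)/(-5 + (2*D)*1) = (-5 + D)/(-5 + 2*D))
F(R, P) = -3
E(r) = -3 + r (E(r) = r - 3 = -3 + r)
(-3 + E(2))**2 = (-3 + (-3 + 2))**2 = (-3 - 1)**2 = (-4)**2 = 16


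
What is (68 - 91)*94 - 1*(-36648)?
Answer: 34486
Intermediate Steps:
(68 - 91)*94 - 1*(-36648) = -23*94 + 36648 = -2162 + 36648 = 34486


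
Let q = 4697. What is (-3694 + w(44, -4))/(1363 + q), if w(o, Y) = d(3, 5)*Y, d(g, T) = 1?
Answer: -1849/3030 ≈ -0.61023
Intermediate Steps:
w(o, Y) = Y (w(o, Y) = 1*Y = Y)
(-3694 + w(44, -4))/(1363 + q) = (-3694 - 4)/(1363 + 4697) = -3698/6060 = -3698*1/6060 = -1849/3030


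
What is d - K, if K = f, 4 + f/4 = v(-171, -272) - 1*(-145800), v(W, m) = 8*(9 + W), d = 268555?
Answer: -309445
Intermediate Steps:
v(W, m) = 72 + 8*W
f = 578000 (f = -16 + 4*((72 + 8*(-171)) - 1*(-145800)) = -16 + 4*((72 - 1368) + 145800) = -16 + 4*(-1296 + 145800) = -16 + 4*144504 = -16 + 578016 = 578000)
K = 578000
d - K = 268555 - 1*578000 = 268555 - 578000 = -309445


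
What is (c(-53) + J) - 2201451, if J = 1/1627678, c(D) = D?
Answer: -3583339627711/1627678 ≈ -2.2015e+6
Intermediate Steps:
J = 1/1627678 ≈ 6.1437e-7
(c(-53) + J) - 2201451 = (-53 + 1/1627678) - 2201451 = -86266933/1627678 - 2201451 = -3583339627711/1627678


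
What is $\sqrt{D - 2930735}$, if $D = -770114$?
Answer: $i \sqrt{3700849} \approx 1923.8 i$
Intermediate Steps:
$\sqrt{D - 2930735} = \sqrt{-770114 - 2930735} = \sqrt{-3700849} = i \sqrt{3700849}$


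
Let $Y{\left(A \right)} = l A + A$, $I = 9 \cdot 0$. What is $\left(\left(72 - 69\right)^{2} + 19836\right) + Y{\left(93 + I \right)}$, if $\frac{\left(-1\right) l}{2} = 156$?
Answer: $-9078$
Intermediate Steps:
$l = -312$ ($l = \left(-2\right) 156 = -312$)
$I = 0$
$Y{\left(A \right)} = - 311 A$ ($Y{\left(A \right)} = - 312 A + A = - 311 A$)
$\left(\left(72 - 69\right)^{2} + 19836\right) + Y{\left(93 + I \right)} = \left(\left(72 - 69\right)^{2} + 19836\right) - 311 \left(93 + 0\right) = \left(3^{2} + 19836\right) - 28923 = \left(9 + 19836\right) - 28923 = 19845 - 28923 = -9078$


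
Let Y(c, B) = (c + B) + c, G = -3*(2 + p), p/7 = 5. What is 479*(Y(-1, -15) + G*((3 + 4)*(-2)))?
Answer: 736223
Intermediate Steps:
p = 35 (p = 7*5 = 35)
G = -111 (G = -3*(2 + 35) = -3*37 = -111)
Y(c, B) = B + 2*c (Y(c, B) = (B + c) + c = B + 2*c)
479*(Y(-1, -15) + G*((3 + 4)*(-2))) = 479*((-15 + 2*(-1)) - 111*(3 + 4)*(-2)) = 479*((-15 - 2) - 777*(-2)) = 479*(-17 - 111*(-14)) = 479*(-17 + 1554) = 479*1537 = 736223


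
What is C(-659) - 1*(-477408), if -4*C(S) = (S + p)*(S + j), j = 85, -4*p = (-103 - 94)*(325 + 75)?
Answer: 6419583/2 ≈ 3.2098e+6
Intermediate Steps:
p = 19700 (p = -(-103 - 94)*(325 + 75)/4 = -(-197)*400/4 = -¼*(-78800) = 19700)
C(S) = -(85 + S)*(19700 + S)/4 (C(S) = -(S + 19700)*(S + 85)/4 = -(19700 + S)*(85 + S)/4 = -(85 + S)*(19700 + S)/4)
C(-659) - 1*(-477408) = (-418625 - 19785/4*(-659) - ¼*(-659)²) - 1*(-477408) = (-418625 + 13038315/4 - ¼*434281) + 477408 = (-418625 + 13038315/4 - 434281/4) + 477408 = 5464767/2 + 477408 = 6419583/2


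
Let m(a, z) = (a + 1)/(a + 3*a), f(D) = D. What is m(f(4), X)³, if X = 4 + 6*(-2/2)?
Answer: 125/4096 ≈ 0.030518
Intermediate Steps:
X = -2 (X = 4 + 6*(-2*½) = 4 + 6*(-1) = 4 - 6 = -2)
m(a, z) = (1 + a)/(4*a) (m(a, z) = (1 + a)/((4*a)) = (1 + a)*(1/(4*a)) = (1 + a)/(4*a))
m(f(4), X)³ = ((¼)*(1 + 4)/4)³ = ((¼)*(¼)*5)³ = (5/16)³ = 125/4096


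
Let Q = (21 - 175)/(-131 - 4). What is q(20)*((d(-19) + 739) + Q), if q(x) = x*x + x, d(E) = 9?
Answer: 2831752/9 ≈ 3.1464e+5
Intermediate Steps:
Q = 154/135 (Q = -154/(-135) = -154*(-1/135) = 154/135 ≈ 1.1407)
q(x) = x + x**2 (q(x) = x**2 + x = x + x**2)
q(20)*((d(-19) + 739) + Q) = (20*(1 + 20))*((9 + 739) + 154/135) = (20*21)*(748 + 154/135) = 420*(101134/135) = 2831752/9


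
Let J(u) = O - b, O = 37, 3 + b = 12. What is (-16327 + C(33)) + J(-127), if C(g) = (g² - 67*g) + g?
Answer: -17388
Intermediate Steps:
b = 9 (b = -3 + 12 = 9)
J(u) = 28 (J(u) = 37 - 1*9 = 37 - 9 = 28)
C(g) = g² - 66*g
(-16327 + C(33)) + J(-127) = (-16327 + 33*(-66 + 33)) + 28 = (-16327 + 33*(-33)) + 28 = (-16327 - 1089) + 28 = -17416 + 28 = -17388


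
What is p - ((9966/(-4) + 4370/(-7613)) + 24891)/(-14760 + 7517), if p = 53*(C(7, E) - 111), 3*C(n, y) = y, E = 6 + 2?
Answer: -82547082583/14384598 ≈ -5738.6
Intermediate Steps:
E = 8
C(n, y) = y/3
p = -17225/3 (p = 53*((⅓)*8 - 111) = 53*(8/3 - 111) = 53*(-325/3) = -17225/3 ≈ -5741.7)
p - ((9966/(-4) + 4370/(-7613)) + 24891)/(-14760 + 7517) = -17225/3 - ((9966/(-4) + 4370/(-7613)) + 24891)/(-14760 + 7517) = -17225/3 - ((9966*(-¼) + 4370*(-1/7613)) + 24891)/(-7243) = -17225/3 - ((-4983/2 - 190/331) + 24891)*(-1)/7243 = -17225/3 - (-1649753/662 + 24891)*(-1)/7243 = -17225/3 - 14828089*(-1)/(662*7243) = -17225/3 - 1*(-14828089/4794866) = -17225/3 + 14828089/4794866 = -82547082583/14384598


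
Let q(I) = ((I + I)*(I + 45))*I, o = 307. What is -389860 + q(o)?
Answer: 65961436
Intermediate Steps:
q(I) = 2*I²*(45 + I) (q(I) = ((2*I)*(45 + I))*I = (2*I*(45 + I))*I = 2*I²*(45 + I))
-389860 + q(o) = -389860 + 2*307²*(45 + 307) = -389860 + 2*94249*352 = -389860 + 66351296 = 65961436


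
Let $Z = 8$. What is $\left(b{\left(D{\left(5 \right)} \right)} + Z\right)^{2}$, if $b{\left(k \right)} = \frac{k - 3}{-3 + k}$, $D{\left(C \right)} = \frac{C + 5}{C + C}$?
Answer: $81$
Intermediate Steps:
$D{\left(C \right)} = \frac{5 + C}{2 C}$
$b{\left(k \right)} = 1$ ($b{\left(k \right)} = \frac{-3 + k}{-3 + k} = 1$)
$\left(b{\left(D{\left(5 \right)} \right)} + Z\right)^{2} = \left(1 + 8\right)^{2} = 9^{2} = 81$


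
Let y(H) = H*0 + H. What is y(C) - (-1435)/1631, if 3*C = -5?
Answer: -550/699 ≈ -0.78684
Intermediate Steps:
C = -5/3 (C = (⅓)*(-5) = -5/3 ≈ -1.6667)
y(H) = H (y(H) = 0 + H = H)
y(C) - (-1435)/1631 = -5/3 - (-1435)/1631 = -5/3 - 1*(-205/233) = -5/3 + 205/233 = -550/699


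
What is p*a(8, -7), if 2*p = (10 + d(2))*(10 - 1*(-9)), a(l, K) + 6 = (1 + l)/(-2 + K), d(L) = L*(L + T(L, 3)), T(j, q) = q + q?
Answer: -1729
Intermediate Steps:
T(j, q) = 2*q
d(L) = L*(6 + L) (d(L) = L*(L + 2*3) = L*(L + 6) = L*(6 + L))
a(l, K) = -6 + (1 + l)/(-2 + K)
p = 247 (p = ((10 + 2*(6 + 2))*(10 - 1*(-9)))/2 = ((10 + 2*8)*(10 + 9))/2 = ((10 + 16)*19)/2 = (26*19)/2 = (½)*494 = 247)
p*a(8, -7) = 247*((13 + 8 - 6*(-7))/(-2 - 7)) = 247*((13 + 8 + 42)/(-9)) = 247*(-⅑*63) = 247*(-7) = -1729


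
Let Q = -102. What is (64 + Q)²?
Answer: 1444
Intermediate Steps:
(64 + Q)² = (64 - 102)² = (-38)² = 1444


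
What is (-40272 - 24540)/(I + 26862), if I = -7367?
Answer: -64812/19495 ≈ -3.3245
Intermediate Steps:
(-40272 - 24540)/(I + 26862) = (-40272 - 24540)/(-7367 + 26862) = -64812/19495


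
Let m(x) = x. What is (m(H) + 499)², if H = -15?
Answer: 234256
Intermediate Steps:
(m(H) + 499)² = (-15 + 499)² = 484² = 234256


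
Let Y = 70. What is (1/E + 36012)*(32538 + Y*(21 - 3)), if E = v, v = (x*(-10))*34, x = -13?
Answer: 2689865219859/2210 ≈ 1.2171e+9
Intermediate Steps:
v = 4420 (v = -13*(-10)*34 = 130*34 = 4420)
E = 4420
(1/E + 36012)*(32538 + Y*(21 - 3)) = (1/4420 + 36012)*(32538 + 70*(21 - 3)) = (1/4420 + 36012)*(32538 + 70*18) = 159173041*(32538 + 1260)/4420 = (159173041/4420)*33798 = 2689865219859/2210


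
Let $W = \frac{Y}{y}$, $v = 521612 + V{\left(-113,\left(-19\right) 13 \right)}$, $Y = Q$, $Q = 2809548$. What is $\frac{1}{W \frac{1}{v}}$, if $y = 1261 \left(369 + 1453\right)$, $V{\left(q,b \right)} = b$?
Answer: $\frac{598928992415}{1404774} \approx 4.2635 \cdot 10^{5}$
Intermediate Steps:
$Y = 2809548$
$y = 2297542$ ($y = 1261 \cdot 1822 = 2297542$)
$v = 521365$ ($v = 521612 - 247 = 521365$)
$W = \frac{1404774}{1148771}$ ($W = \frac{2809548}{2297542} = 2809548 \cdot \frac{1}{2297542} = \frac{1404774}{1148771} \approx 1.2228$)
$\frac{1}{W \frac{1}{v}} = \frac{1}{\frac{1404774}{1148771} \cdot \frac{1}{521365}} = \frac{1}{\frac{1404774}{598928992415}} = \frac{598928992415}{1404774}$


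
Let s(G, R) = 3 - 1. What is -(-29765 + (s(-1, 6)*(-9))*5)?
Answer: 29855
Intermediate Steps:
s(G, R) = 2
-(-29765 + (s(-1, 6)*(-9))*5) = -(-29765 + (2*(-9))*5) = -(-29765 - 18*5) = -(-29765 - 90) = -1*(-29855) = 29855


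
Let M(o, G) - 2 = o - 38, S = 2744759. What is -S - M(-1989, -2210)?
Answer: -2742734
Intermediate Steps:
M(o, G) = -36 + o (M(o, G) = 2 + (o - 38) = 2 + (-38 + o) = -36 + o)
-S - M(-1989, -2210) = -1*2744759 - (-36 - 1989) = -2744759 - 1*(-2025) = -2744759 + 2025 = -2742734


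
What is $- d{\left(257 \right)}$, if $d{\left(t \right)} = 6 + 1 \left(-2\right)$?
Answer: $-4$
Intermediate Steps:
$d{\left(t \right)} = 4$ ($d{\left(t \right)} = 6 - 2 = 4$)
$- d{\left(257 \right)} = \left(-1\right) 4 = -4$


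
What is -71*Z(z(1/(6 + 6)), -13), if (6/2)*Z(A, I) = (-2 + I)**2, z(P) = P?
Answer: -5325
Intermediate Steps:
Z(A, I) = (-2 + I)**2/3
-71*Z(z(1/(6 + 6)), -13) = -71*(-2 - 13)**2/3 = -71*(-15)**2/3 = -71*225/3 = -71*75 = -5325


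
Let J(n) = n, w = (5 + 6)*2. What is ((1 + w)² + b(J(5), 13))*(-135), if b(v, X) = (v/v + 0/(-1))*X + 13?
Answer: -74925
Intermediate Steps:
w = 22 (w = 11*2 = 22)
b(v, X) = 13 + X (b(v, X) = (1 + 0*(-1))*X + 13 = (1 + 0)*X + 13 = 1*X + 13 = X + 13 = 13 + X)
((1 + w)² + b(J(5), 13))*(-135) = ((1 + 22)² + (13 + 13))*(-135) = (23² + 26)*(-135) = (529 + 26)*(-135) = 555*(-135) = -74925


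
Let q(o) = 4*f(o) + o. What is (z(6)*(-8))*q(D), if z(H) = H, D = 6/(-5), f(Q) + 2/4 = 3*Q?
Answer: 4224/5 ≈ 844.80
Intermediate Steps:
f(Q) = -½ + 3*Q
D = -6/5 (D = 6*(-⅕) = -6/5 ≈ -1.2000)
q(o) = -2 + 13*o (q(o) = 4*(-½ + 3*o) + o = (-2 + 12*o) + o = -2 + 13*o)
(z(6)*(-8))*q(D) = (6*(-8))*(-2 + 13*(-6/5)) = -48*(-2 - 78/5) = -48*(-88/5) = 4224/5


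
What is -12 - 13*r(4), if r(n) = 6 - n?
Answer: -38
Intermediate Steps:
-12 - 13*r(4) = -12 - 13*(6 - 1*4) = -12 - 13*(6 - 4) = -12 - 13*2 = -12 - 26 = -38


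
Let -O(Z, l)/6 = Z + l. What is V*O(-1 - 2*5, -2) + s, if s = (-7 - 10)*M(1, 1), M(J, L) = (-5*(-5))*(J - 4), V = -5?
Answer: 885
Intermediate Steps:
M(J, L) = -100 + 25*J (M(J, L) = 25*(-4 + J) = -100 + 25*J)
O(Z, l) = -6*Z - 6*l (O(Z, l) = -6*(Z + l) = -6*Z - 6*l)
s = 1275 (s = (-7 - 10)*(-100 + 25*1) = -17*(-100 + 25) = -17*(-75) = 1275)
V*O(-1 - 2*5, -2) + s = -5*(-6*(-1 - 2*5) - 6*(-2)) + 1275 = -5*(-6*(-1 - 10) + 12) + 1275 = -5*(-6*(-11) + 12) + 1275 = -5*(66 + 12) + 1275 = -5*78 + 1275 = -390 + 1275 = 885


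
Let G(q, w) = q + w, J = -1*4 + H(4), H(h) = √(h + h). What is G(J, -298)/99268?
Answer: -151/49634 + √2/49634 ≈ -0.0030138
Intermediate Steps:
H(h) = √2*√h (H(h) = √(2*h) = √2*√h)
J = -4 + 2*√2 (J = -1*4 + √2*√4 = -4 + √2*2 = -4 + 2*√2 ≈ -1.1716)
G(J, -298)/99268 = ((-4 + 2*√2) - 298)/99268 = (-302 + 2*√2)*(1/99268) = -151/49634 + √2/49634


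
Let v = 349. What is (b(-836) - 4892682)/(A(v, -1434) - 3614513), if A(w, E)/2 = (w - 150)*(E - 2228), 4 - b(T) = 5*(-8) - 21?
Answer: 4892617/5071989 ≈ 0.96463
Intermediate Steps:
b(T) = 65 (b(T) = 4 - (5*(-8) - 21) = 4 - (-40 - 21) = 4 - 1*(-61) = 4 + 61 = 65)
A(w, E) = 2*(-2228 + E)*(-150 + w) (A(w, E) = 2*((w - 150)*(E - 2228)) = 2*((-150 + w)*(-2228 + E)) = 2*((-2228 + E)*(-150 + w)) = 2*(-2228 + E)*(-150 + w))
(b(-836) - 4892682)/(A(v, -1434) - 3614513) = (65 - 4892682)/((668400 - 4456*349 - 300*(-1434) + 2*(-1434)*349) - 3614513) = -4892617/((668400 - 1555144 + 430200 - 1000932) - 3614513) = -4892617/(-1457476 - 3614513) = -4892617/(-5071989) = -4892617*(-1/5071989) = 4892617/5071989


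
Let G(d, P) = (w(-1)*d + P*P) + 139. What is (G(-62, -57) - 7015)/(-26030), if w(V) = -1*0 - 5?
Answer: 3317/26030 ≈ 0.12743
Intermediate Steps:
w(V) = -5 (w(V) = 0 - 5 = -5)
G(d, P) = 139 + P² - 5*d (G(d, P) = (-5*d + P*P) + 139 = (-5*d + P²) + 139 = (P² - 5*d) + 139 = 139 + P² - 5*d)
(G(-62, -57) - 7015)/(-26030) = ((139 + (-57)² - 5*(-62)) - 7015)/(-26030) = ((139 + 3249 + 310) - 7015)*(-1/26030) = (3698 - 7015)*(-1/26030) = -3317*(-1/26030) = 3317/26030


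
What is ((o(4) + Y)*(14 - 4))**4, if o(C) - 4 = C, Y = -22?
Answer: 384160000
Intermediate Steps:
o(C) = 4 + C
((o(4) + Y)*(14 - 4))**4 = (((4 + 4) - 22)*(14 - 4))**4 = ((8 - 22)*10)**4 = (-14*10)**4 = (-140)**4 = 384160000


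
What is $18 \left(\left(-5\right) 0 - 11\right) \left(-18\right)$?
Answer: $3564$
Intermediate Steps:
$18 \left(\left(-5\right) 0 - 11\right) \left(-18\right) = 18 \left(0 - 11\right) \left(-18\right) = 18 \left(-11\right) \left(-18\right) = \left(-198\right) \left(-18\right) = 3564$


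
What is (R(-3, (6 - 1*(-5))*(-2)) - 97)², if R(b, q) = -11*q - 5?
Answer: 19600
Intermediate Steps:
R(b, q) = -5 - 11*q
(R(-3, (6 - 1*(-5))*(-2)) - 97)² = ((-5 - 11*(6 - 1*(-5))*(-2)) - 97)² = ((-5 - 11*(6 + 5)*(-2)) - 97)² = ((-5 - 121*(-2)) - 97)² = ((-5 - 11*(-22)) - 97)² = ((-5 + 242) - 97)² = (237 - 97)² = 140² = 19600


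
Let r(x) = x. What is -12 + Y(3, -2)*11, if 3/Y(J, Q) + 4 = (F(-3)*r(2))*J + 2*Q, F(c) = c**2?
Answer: -519/46 ≈ -11.283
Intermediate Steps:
Y(J, Q) = 3/(-4 + 2*Q + 18*J) (Y(J, Q) = 3/(-4 + (((-3)**2*2)*J + 2*Q)) = 3/(-4 + ((9*2)*J + 2*Q)) = 3/(-4 + (18*J + 2*Q)) = 3/(-4 + (2*Q + 18*J)) = 3/(-4 + 2*Q + 18*J))
-12 + Y(3, -2)*11 = -12 + (3/(2*(-2 - 2 + 9*3)))*11 = -12 + (3/(2*(-2 - 2 + 27)))*11 = -12 + ((3/2)/23)*11 = -12 + ((3/2)*(1/23))*11 = -12 + (3/46)*11 = -12 + 33/46 = -519/46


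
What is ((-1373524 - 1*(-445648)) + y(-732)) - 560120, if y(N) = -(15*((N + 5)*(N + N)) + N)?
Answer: -17452184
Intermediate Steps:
y(N) = -N - 30*N*(5 + N) (y(N) = -(15*((5 + N)*(2*N)) + N) = -(15*(2*N*(5 + N)) + N) = -(30*N*(5 + N) + N) = -(N + 30*N*(5 + N)) = -N - 30*N*(5 + N))
((-1373524 - 1*(-445648)) + y(-732)) - 560120 = ((-1373524 - 1*(-445648)) - 1*(-732)*(151 + 30*(-732))) - 560120 = ((-1373524 + 445648) - 1*(-732)*(151 - 21960)) - 560120 = (-927876 - 1*(-732)*(-21809)) - 560120 = (-927876 - 15964188) - 560120 = -16892064 - 560120 = -17452184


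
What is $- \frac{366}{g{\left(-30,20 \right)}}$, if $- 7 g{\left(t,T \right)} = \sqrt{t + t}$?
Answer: $- \frac{427 i \sqrt{15}}{5} \approx - 330.75 i$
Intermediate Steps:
$g{\left(t,T \right)} = - \frac{\sqrt{2} \sqrt{t}}{7}$ ($g{\left(t,T \right)} = - \frac{\sqrt{t + t}}{7} = - \frac{\sqrt{2 t}}{7} = - \frac{\sqrt{2} \sqrt{t}}{7}$)
$- \frac{366}{g{\left(-30,20 \right)}} = - \frac{366}{\left(- \frac{1}{7}\right) \sqrt{2} \sqrt{-30}} = - \frac{366}{\left(- \frac{1}{7}\right) \sqrt{2} i \sqrt{30}} = - \frac{366}{\left(- \frac{2}{7}\right) i \sqrt{15}} = - 366 \frac{7 i \sqrt{15}}{30} = - \frac{427 i \sqrt{15}}{5}$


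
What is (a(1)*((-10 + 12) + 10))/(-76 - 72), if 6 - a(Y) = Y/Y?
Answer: -15/37 ≈ -0.40541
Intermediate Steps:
a(Y) = 5 (a(Y) = 6 - Y/Y = 6 - 1*1 = 6 - 1 = 5)
(a(1)*((-10 + 12) + 10))/(-76 - 72) = (5*((-10 + 12) + 10))/(-76 - 72) = (5*(2 + 10))/(-148) = (5*12)*(-1/148) = 60*(-1/148) = -15/37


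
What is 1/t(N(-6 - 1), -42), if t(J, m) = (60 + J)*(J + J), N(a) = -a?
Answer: 1/938 ≈ 0.0010661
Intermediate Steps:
t(J, m) = 2*J*(60 + J) (t(J, m) = (60 + J)*(2*J) = 2*J*(60 + J))
1/t(N(-6 - 1), -42) = 1/(2*(-(-6 - 1))*(60 - (-6 - 1))) = 1/(2*(-1*(-7))*(60 - 1*(-7))) = 1/(2*7*(60 + 7)) = 1/(2*7*67) = 1/938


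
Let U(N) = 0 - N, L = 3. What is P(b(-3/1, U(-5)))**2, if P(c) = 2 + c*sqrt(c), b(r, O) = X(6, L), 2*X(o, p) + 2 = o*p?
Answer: 516 + 64*sqrt(2) ≈ 606.51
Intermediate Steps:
X(o, p) = -1 + o*p/2 (X(o, p) = -1 + (o*p)/2 = -1 + o*p/2)
U(N) = -N
b(r, O) = 8 (b(r, O) = -1 + (1/2)*6*3 = -1 + 9 = 8)
P(c) = 2 + c**(3/2)
P(b(-3/1, U(-5)))**2 = (2 + 8**(3/2))**2 = (2 + 16*sqrt(2))**2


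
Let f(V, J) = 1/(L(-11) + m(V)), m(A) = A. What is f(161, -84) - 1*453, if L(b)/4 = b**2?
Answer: -292184/645 ≈ -453.00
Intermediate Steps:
L(b) = 4*b**2
f(V, J) = 1/(484 + V) (f(V, J) = 1/(4*(-11)**2 + V) = 1/(4*121 + V) = 1/(484 + V))
f(161, -84) - 1*453 = 1/(484 + 161) - 1*453 = 1/645 - 453 = -292184/645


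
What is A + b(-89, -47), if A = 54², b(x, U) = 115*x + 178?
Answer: -7141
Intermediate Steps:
b(x, U) = 178 + 115*x
A = 2916
A + b(-89, -47) = 2916 + (178 + 115*(-89)) = 2916 + (178 - 10235) = 2916 - 10057 = -7141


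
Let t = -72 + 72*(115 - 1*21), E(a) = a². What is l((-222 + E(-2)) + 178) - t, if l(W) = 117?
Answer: -6579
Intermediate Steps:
t = 6696 (t = -72 + 72*(115 - 21) = -72 + 72*94 = -72 + 6768 = 6696)
l((-222 + E(-2)) + 178) - t = 117 - 1*6696 = 117 - 6696 = -6579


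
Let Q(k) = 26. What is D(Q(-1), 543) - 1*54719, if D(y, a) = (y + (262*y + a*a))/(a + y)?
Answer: -30833424/569 ≈ -54189.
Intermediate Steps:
D(y, a) = (a² + 263*y)/(a + y) (D(y, a) = (y + (262*y + a²))/(a + y) = (y + (a² + 262*y))/(a + y) = (a² + 263*y)/(a + y))
D(Q(-1), 543) - 1*54719 = (543² + 263*26)/(543 + 26) - 1*54719 = (294849 + 6838)/569 - 54719 = (1/569)*301687 - 54719 = 301687/569 - 54719 = -30833424/569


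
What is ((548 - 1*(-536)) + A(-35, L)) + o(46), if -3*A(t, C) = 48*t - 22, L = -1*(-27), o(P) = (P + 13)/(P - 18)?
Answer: 138889/84 ≈ 1653.4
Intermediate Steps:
o(P) = (13 + P)/(-18 + P)
L = 27
A(t, C) = 22/3 - 16*t (A(t, C) = -(48*t - 22)/3 = -(-22 + 48*t)/3 = 22/3 - 16*t)
((548 - 1*(-536)) + A(-35, L)) + o(46) = ((548 - 1*(-536)) + (22/3 - 16*(-35))) + (13 + 46)/(-18 + 46) = ((548 + 536) + (22/3 + 560)) + 59/28 = (1084 + 1702/3) + (1/28)*59 = 4954/3 + 59/28 = 138889/84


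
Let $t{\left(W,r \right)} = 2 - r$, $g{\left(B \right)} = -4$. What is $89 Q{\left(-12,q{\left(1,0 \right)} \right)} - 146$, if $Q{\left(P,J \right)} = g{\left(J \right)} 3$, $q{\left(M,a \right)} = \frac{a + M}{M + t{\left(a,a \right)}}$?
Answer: $-1214$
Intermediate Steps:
$q{\left(M,a \right)} = \frac{M + a}{2 + M - a}$ ($q{\left(M,a \right)} = \frac{a + M}{M - \left(-2 + a\right)} = \frac{M + a}{2 + M - a}$)
$Q{\left(P,J \right)} = -12$ ($Q{\left(P,J \right)} = \left(-4\right) 3 = -12$)
$89 Q{\left(-12,q{\left(1,0 \right)} \right)} - 146 = 89 \left(-12\right) - 146 = -1068 - 146 = -1214$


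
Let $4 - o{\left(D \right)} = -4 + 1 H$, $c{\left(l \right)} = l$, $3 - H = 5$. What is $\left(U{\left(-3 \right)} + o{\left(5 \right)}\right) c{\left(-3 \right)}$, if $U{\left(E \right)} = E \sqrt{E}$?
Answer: $-30 + 9 i \sqrt{3} \approx -30.0 + 15.588 i$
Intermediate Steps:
$H = -2$ ($H = 3 - 5 = -2$)
$U{\left(E \right)} = E^{\frac{3}{2}}$
$o{\left(D \right)} = 10$ ($o{\left(D \right)} = 4 - \left(-4 + 1 \left(-2\right)\right) = 4 - \left(-4 - 2\right) = 4 - -6 = 4 + 6 = 10$)
$\left(U{\left(-3 \right)} + o{\left(5 \right)}\right) c{\left(-3 \right)} = \left(\left(-3\right)^{\frac{3}{2}} + 10\right) \left(-3\right) = \left(- 3 i \sqrt{3} + 10\right) \left(-3\right) = \left(10 - 3 i \sqrt{3}\right) \left(-3\right) = -30 + 9 i \sqrt{3}$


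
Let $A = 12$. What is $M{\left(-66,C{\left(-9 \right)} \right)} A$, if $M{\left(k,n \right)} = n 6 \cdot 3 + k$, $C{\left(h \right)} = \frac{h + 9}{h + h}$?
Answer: $-792$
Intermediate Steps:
$C{\left(h \right)} = \frac{9 + h}{2 h}$
$M{\left(k,n \right)} = k + 18 n$ ($M{\left(k,n \right)} = 6 n 3 + k = 18 n + k = k + 18 n$)
$M{\left(-66,C{\left(-9 \right)} \right)} A = \left(-66 + 18 \frac{9 - 9}{2 \left(-9\right)}\right) 12 = \left(-66 + 18 \cdot \frac{1}{2} \left(- \frac{1}{9}\right) 0\right) 12 = \left(-66 + 18 \cdot 0\right) 12 = \left(-66 + 0\right) 12 = \left(-66\right) 12 = -792$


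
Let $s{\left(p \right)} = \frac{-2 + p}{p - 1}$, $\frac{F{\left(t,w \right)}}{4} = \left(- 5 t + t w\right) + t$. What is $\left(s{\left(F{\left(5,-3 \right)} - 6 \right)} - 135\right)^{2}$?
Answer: $\frac{387971809}{21609} \approx 17954.0$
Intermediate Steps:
$F{\left(t,w \right)} = - 16 t + 4 t w$ ($F{\left(t,w \right)} = 4 \left(\left(- 5 t + t w\right) + t\right) = 4 \left(- 4 t + t w\right) = - 16 t + 4 t w$)
$s{\left(p \right)} = \frac{-2 + p}{-1 + p}$
$\left(s{\left(F{\left(5,-3 \right)} - 6 \right)} - 135\right)^{2} = \left(\frac{-2 + \left(4 \cdot 5 \left(-4 - 3\right) - 6\right)}{-1 + \left(4 \cdot 5 \left(-4 - 3\right) - 6\right)} - 135\right)^{2} = \left(\frac{-2 + \left(4 \cdot 5 \left(-7\right) - 6\right)}{-1 + \left(4 \cdot 5 \left(-7\right) - 6\right)} - 135\right)^{2} = \left(\frac{-2 - 146}{-1 - 146} - 135\right)^{2} = \left(\frac{1}{-147} \left(-148\right) - 135\right)^{2} = \left(\left(- \frac{1}{147}\right) \left(-148\right) - 135\right)^{2} = \left(\frac{148}{147} - 135\right)^{2} = \left(- \frac{19697}{147}\right)^{2} = \frac{387971809}{21609}$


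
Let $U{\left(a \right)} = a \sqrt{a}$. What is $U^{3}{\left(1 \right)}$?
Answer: $1$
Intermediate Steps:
$U{\left(a \right)} = a^{\frac{3}{2}}$
$U^{3}{\left(1 \right)} = \left(1^{\frac{3}{2}}\right)^{3} = 1^{3} = 1$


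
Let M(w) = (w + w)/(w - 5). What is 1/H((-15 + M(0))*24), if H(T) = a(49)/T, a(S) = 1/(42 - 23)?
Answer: -6840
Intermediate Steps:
a(S) = 1/19
M(w) = 2*w/(-5 + w) (M(w) = (2*w)/(-5 + w) = 2*w/(-5 + w))
H(T) = 1/(19*T)
1/H((-15 + M(0))*24) = 1/(1/(19*(((-15 + 2*0/(-5 + 0))*24)))) = 1/(1/(19*(((-15 + 2*0/(-5))*24)))) = 1/(1/(19*(((-15 + 2*0*(-1/5))*24)))) = 1/(1/(19*(((-15 + 0)*24)))) = 1/(1/(19*((-15*24)))) = 1/((1/19)/(-360)) = 1/((1/19)*(-1/360)) = 1/(-1/6840) = -6840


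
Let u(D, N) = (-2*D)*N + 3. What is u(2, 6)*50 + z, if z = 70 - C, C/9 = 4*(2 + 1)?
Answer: -1088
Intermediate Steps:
u(D, N) = 3 - 2*D*N (u(D, N) = -2*D*N + 3 = 3 - 2*D*N)
C = 108 (C = 9*(4*(2 + 1)) = 9*(4*3) = 9*12 = 108)
z = -38 (z = 70 - 1*108 = 70 - 108 = -38)
u(2, 6)*50 + z = (3 - 2*2*6)*50 - 38 = (3 - 24)*50 - 38 = -21*50 - 38 = -1050 - 38 = -1088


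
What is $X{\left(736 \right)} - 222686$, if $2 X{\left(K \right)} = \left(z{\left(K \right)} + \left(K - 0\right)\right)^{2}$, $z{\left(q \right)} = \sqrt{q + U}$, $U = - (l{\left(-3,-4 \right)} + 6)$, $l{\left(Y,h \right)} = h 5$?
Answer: $48537 + 3680 \sqrt{30} \approx 68693.0$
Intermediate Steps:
$l{\left(Y,h \right)} = 5 h$
$U = 14$ ($U = - (5 \left(-4\right) + 6) = - (-20 + 6) = \left(-1\right) \left(-14\right) = 14$)
$z{\left(q \right)} = \sqrt{14 + q}$ ($z{\left(q \right)} = \sqrt{q + 14} = \sqrt{14 + q}$)
$X{\left(K \right)} = \frac{\left(K + \sqrt{14 + K}\right)^{2}}{2}$ ($X{\left(K \right)} = \frac{\left(\sqrt{14 + K} + \left(K - 0\right)\right)^{2}}{2} = \frac{\left(\sqrt{14 + K} + \left(K + 0\right)\right)^{2}}{2} = \frac{\left(\sqrt{14 + K} + K\right)^{2}}{2} = \frac{\left(K + \sqrt{14 + K}\right)^{2}}{2}$)
$X{\left(736 \right)} - 222686 = \frac{\left(736 + \sqrt{14 + 736}\right)^{2}}{2} - 222686 = \frac{\left(736 + \sqrt{750}\right)^{2}}{2} - 222686 = \frac{\left(736 + 5 \sqrt{30}\right)^{2}}{2} - 222686 = -222686 + \frac{\left(736 + 5 \sqrt{30}\right)^{2}}{2}$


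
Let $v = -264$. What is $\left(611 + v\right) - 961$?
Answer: $-614$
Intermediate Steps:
$\left(611 + v\right) - 961 = \left(611 - 264\right) - 961 = 347 - 961 = -614$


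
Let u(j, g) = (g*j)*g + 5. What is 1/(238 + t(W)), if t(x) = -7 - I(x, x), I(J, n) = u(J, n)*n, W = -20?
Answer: -1/159669 ≈ -6.2630e-6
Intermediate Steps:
u(j, g) = 5 + j*g**2 (u(j, g) = j*g**2 + 5 = 5 + j*g**2)
I(J, n) = n*(5 + J*n**2) (I(J, n) = (5 + J*n**2)*n = n*(5 + J*n**2))
t(x) = -7 - x*(5 + x**3) (t(x) = -7 - x*(5 + x*x**2) = -7 - x*(5 + x**3))
1/(238 + t(W)) = 1/(238 + (-7 - 1*(-20)*(5 + (-20)**3))) = 1/(238 + (-7 - 1*(-20)*(5 - 8000))) = 1/(238 + (-7 - 1*(-20)*(-7995))) = 1/(238 + (-7 - 159900)) = 1/(238 - 159907) = 1/(-159669) = -1/159669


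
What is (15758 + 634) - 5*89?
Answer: 15947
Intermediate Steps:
(15758 + 634) - 5*89 = 16392 - 445 = 15947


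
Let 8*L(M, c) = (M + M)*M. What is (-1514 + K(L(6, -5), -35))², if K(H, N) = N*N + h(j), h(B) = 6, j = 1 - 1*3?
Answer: 80089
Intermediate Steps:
j = -2 (j = 1 - 3 = -2)
L(M, c) = M²/4 (L(M, c) = ((M + M)*M)/8 = ((2*M)*M)/8 = (2*M²)/8 = M²/4)
K(H, N) = 6 + N² (K(H, N) = N*N + 6 = N² + 6 = 6 + N²)
(-1514 + K(L(6, -5), -35))² = (-1514 + (6 + (-35)²))² = (-1514 + (6 + 1225))² = (-1514 + 1231)² = (-283)² = 80089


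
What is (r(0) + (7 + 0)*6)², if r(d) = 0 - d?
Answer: 1764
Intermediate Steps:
r(d) = -d
(r(0) + (7 + 0)*6)² = (-1*0 + (7 + 0)*6)² = (0 + 7*6)² = (0 + 42)² = 42² = 1764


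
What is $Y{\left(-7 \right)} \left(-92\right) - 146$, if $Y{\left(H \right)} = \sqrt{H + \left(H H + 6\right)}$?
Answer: $-146 - 368 \sqrt{3} \approx -783.39$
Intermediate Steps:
$Y{\left(H \right)} = \sqrt{6 + H + H^{2}}$ ($Y{\left(H \right)} = \sqrt{H + \left(H^{2} + 6\right)} = \sqrt{H + \left(6 + H^{2}\right)} = \sqrt{6 + H + H^{2}}$)
$Y{\left(-7 \right)} \left(-92\right) - 146 = \sqrt{6 - 7 + \left(-7\right)^{2}} \left(-92\right) - 146 = \sqrt{6 - 7 + 49} \left(-92\right) - 146 = \sqrt{48} \left(-92\right) - 146 = 4 \sqrt{3} \left(-92\right) - 146 = - 368 \sqrt{3} - 146 = -146 - 368 \sqrt{3}$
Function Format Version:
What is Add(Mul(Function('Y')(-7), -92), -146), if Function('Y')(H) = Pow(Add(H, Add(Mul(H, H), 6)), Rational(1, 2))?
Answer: Add(-146, Mul(-368, Pow(3, Rational(1, 2)))) ≈ -783.39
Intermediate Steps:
Function('Y')(H) = Pow(Add(6, H, Pow(H, 2)), Rational(1, 2)) (Function('Y')(H) = Pow(Add(H, Add(Pow(H, 2), 6)), Rational(1, 2)) = Pow(Add(H, Add(6, Pow(H, 2))), Rational(1, 2)) = Pow(Add(6, H, Pow(H, 2)), Rational(1, 2)))
Add(Mul(Function('Y')(-7), -92), -146) = Add(Mul(Pow(Add(6, -7, Pow(-7, 2)), Rational(1, 2)), -92), -146) = Add(Mul(Pow(Add(6, -7, 49), Rational(1, 2)), -92), -146) = Add(Mul(Pow(48, Rational(1, 2)), -92), -146) = Add(Mul(Mul(4, Pow(3, Rational(1, 2))), -92), -146) = Add(Mul(-368, Pow(3, Rational(1, 2))), -146) = Add(-146, Mul(-368, Pow(3, Rational(1, 2))))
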